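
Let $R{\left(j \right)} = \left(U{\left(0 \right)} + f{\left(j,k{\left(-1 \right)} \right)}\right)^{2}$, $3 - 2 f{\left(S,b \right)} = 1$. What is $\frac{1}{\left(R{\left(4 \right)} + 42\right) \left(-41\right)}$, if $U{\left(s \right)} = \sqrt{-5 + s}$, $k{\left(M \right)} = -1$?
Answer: $\frac{i}{82 \left(\sqrt{5} - 19 i\right)} \approx -0.00063308 + 7.4506 \cdot 10^{-5} i$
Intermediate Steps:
$f{\left(S,b \right)} = 1$ ($f{\left(S,b \right)} = \frac{3}{2} - \frac{1}{2} = 1$)
$R{\left(j \right)} = \left(1 + i \sqrt{5}\right)^{2}$ ($R{\left(j \right)} = \left(\sqrt{-5 + 0} + 1\right)^{2} = \left(\sqrt{-5} + 1\right)^{2} = \left(i \sqrt{5} + 1\right)^{2} = \left(1 + i \sqrt{5}\right)^{2}$)
$\frac{1}{\left(R{\left(4 \right)} + 42\right) \left(-41\right)} = \frac{1}{\left(\left(1 + i \sqrt{5}\right)^{2} + 42\right) \left(-41\right)} = \frac{1}{\left(42 + \left(1 + i \sqrt{5}\right)^{2}\right) \left(-41\right)} = \frac{1}{-1722 - 41 \left(1 + i \sqrt{5}\right)^{2}}$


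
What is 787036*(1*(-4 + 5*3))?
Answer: 8657396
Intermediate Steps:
787036*(1*(-4 + 5*3)) = 787036*(1*(-4 + 15)) = 787036*(1*11) = 787036*11 = 8657396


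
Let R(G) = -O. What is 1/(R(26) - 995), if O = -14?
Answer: -1/981 ≈ -0.0010194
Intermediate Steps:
R(G) = 14 (R(G) = -1*(-14) = 14)
1/(R(26) - 995) = 1/(14 - 995) = 1/(-981) = -1/981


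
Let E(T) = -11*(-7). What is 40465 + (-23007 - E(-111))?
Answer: 17381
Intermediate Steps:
E(T) = 77
40465 + (-23007 - E(-111)) = 40465 + (-23007 - 1*77) = 40465 + (-23007 - 77) = 40465 - 23084 = 17381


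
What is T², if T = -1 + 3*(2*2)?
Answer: 121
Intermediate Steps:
T = 11 (T = -1 + 3*4 = -1 + 12 = 11)
T² = 11² = 121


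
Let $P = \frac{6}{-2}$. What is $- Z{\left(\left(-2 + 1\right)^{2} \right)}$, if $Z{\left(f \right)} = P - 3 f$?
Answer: $6$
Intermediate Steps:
$P = -3$ ($P = 6 \left(- \frac{1}{2}\right) = -3$)
$Z{\left(f \right)} = -3 - 3 f$
$- Z{\left(\left(-2 + 1\right)^{2} \right)} = - (-3 - 3 \left(-2 + 1\right)^{2}) = - (-3 - 3 \left(-1\right)^{2}) = - (-3 - 3) = \left(-1\right) \left(-6\right) = 6$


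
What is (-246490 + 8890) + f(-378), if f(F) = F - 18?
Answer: -237996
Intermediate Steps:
f(F) = -18 + F
(-246490 + 8890) + f(-378) = (-246490 + 8890) + (-18 - 378) = -237600 - 396 = -237996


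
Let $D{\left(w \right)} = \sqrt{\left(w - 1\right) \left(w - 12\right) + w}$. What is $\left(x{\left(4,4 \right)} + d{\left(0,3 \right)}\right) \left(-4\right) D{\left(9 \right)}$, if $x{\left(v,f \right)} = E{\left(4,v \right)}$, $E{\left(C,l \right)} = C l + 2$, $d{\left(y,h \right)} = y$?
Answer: $- 72 i \sqrt{15} \approx - 278.85 i$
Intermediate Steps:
$E{\left(C,l \right)} = 2 + C l$
$x{\left(v,f \right)} = 2 + 4 v$
$D{\left(w \right)} = \sqrt{w + \left(-1 + w\right) \left(-12 + w\right)}$ ($D{\left(w \right)} = \sqrt{\left(-1 + w\right) \left(-12 + w\right) + w} = \sqrt{w + \left(-1 + w\right) \left(-12 + w\right)}$)
$\left(x{\left(4,4 \right)} + d{\left(0,3 \right)}\right) \left(-4\right) D{\left(9 \right)} = \left(\left(2 + 4 \cdot 4\right) + 0\right) \left(-4\right) \sqrt{12 + 9^{2} - 108} = \left(\left(2 + 16\right) + 0\right) \left(-4\right) \sqrt{12 + 81 - 108} = \left(18 + 0\right) \left(-4\right) \sqrt{-15} = 18 \left(-4\right) i \sqrt{15} = - 72 i \sqrt{15}$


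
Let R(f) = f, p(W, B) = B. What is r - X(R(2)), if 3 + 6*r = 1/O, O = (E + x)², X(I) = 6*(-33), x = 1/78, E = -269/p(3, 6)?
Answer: 1206924587/6111008 ≈ 197.50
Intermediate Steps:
E = -269/6 ≈ -44.833
x = 1/78 ≈ 0.012821
X(I) = -198
O = 3055504/1521 (O = (-269/6 + 1/78)² = (-1748/39)² = 3055504/1521 ≈ 2008.9)
r = -3054997/6111008 (r = -½ + 1/(6*(3055504/1521)) = -½ + (⅙)*(1521/3055504) = -½ + 507/6111008 = -3054997/6111008 ≈ -0.49992)
r - X(R(2)) = -3054997/6111008 - 1*(-198) = -3054997/6111008 + 198 = 1206924587/6111008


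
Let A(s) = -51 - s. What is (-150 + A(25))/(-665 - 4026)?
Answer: 226/4691 ≈ 0.048177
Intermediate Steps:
(-150 + A(25))/(-665 - 4026) = (-150 + (-51 - 1*25))/(-665 - 4026) = (-150 + (-51 - 25))/(-4691) = (-150 - 76)*(-1/4691) = -226*(-1/4691) = 226/4691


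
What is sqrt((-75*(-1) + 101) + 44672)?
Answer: 4*sqrt(2803) ≈ 211.77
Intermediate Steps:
sqrt((-75*(-1) + 101) + 44672) = sqrt((75 + 101) + 44672) = sqrt(176 + 44672) = sqrt(44848) = 4*sqrt(2803)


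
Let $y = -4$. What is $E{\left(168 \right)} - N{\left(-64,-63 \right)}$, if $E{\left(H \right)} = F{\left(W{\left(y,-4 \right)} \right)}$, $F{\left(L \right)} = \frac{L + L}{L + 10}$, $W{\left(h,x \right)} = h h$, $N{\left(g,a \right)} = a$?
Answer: $\frac{835}{13} \approx 64.231$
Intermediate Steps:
$W{\left(h,x \right)} = h^{2}$
$F{\left(L \right)} = \frac{2 L}{10 + L}$
$E{\left(H \right)} = \frac{16}{13}$ ($E{\left(H \right)} = \frac{2 \left(-4\right)^{2}}{10 + \left(-4\right)^{2}} = 2 \cdot 16 \frac{1}{10 + 16} = 2 \cdot 16 \cdot \frac{1}{26} = \frac{16}{13}$)
$E{\left(168 \right)} - N{\left(-64,-63 \right)} = \frac{16}{13} - -63 = \frac{16}{13} + 63 = \frac{835}{13}$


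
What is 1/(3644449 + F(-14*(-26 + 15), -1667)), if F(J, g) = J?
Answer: 1/3644603 ≈ 2.7438e-7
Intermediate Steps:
1/(3644449 + F(-14*(-26 + 15), -1667)) = 1/(3644449 - 14*(-26 + 15)) = 1/(3644449 - 14*(-11)) = 1/(3644449 + 154) = 1/3644603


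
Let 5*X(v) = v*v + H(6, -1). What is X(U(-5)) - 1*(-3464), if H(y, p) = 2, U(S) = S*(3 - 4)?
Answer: 17347/5 ≈ 3469.4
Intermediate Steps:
U(S) = -S (U(S) = S*(-1) = -S)
X(v) = ⅖ + v²/5 (X(v) = (v*v + 2)/5 = (v² + 2)/5 = (2 + v²)/5 = ⅖ + v²/5)
X(U(-5)) - 1*(-3464) = (⅖ + (-1*(-5))²/5) - 1*(-3464) = (⅖ + (⅕)*5²) + 3464 = (⅖ + (⅕)*25) + 3464 = (⅖ + 5) + 3464 = 27/5 + 3464 = 17347/5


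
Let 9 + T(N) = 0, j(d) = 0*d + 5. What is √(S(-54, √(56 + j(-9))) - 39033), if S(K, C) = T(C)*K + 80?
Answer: I*√38467 ≈ 196.13*I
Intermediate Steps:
j(d) = 5 (j(d) = 0 + 5 = 5)
T(N) = -9 (T(N) = -9 + 0 = -9)
S(K, C) = 80 - 9*K (S(K, C) = -9*K + 80 = 80 - 9*K)
√(S(-54, √(56 + j(-9))) - 39033) = √((80 - 9*(-54)) - 39033) = √((80 + 486) - 39033) = √(566 - 39033) = √(-38467) = I*√38467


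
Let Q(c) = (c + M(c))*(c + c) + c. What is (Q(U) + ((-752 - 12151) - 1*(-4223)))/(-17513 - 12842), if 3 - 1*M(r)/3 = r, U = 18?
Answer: 9634/30355 ≈ 0.31738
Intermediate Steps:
M(r) = 9 - 3*r
Q(c) = c + 2*c*(9 - 2*c) (Q(c) = (c + (9 - 3*c))*(c + c) + c = (9 - 2*c)*(2*c) + c = 2*c*(9 - 2*c) + c = c + 2*c*(9 - 2*c))
(Q(U) + ((-752 - 12151) - 1*(-4223)))/(-17513 - 12842) = (18*(19 - 4*18) + ((-752 - 12151) - 1*(-4223)))/(-17513 - 12842) = (18*(19 - 72) + (-12903 + 4223))/(-30355) = (18*(-53) - 8680)*(-1/30355) = (-954 - 8680)*(-1/30355) = -9634*(-1/30355) = 9634/30355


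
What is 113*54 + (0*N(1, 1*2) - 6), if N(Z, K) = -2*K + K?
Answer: 6096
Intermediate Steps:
N(Z, K) = -K
113*54 + (0*N(1, 1*2) - 6) = 113*54 + (0*(-2) - 6) = 6102 + (0*(-1*2) - 6) = 6102 + (0*(-2) - 6) = 6102 + (0 - 6) = 6102 - 6 = 6096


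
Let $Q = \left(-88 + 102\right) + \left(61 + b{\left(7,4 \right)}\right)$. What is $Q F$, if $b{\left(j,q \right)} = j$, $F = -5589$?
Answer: $-458298$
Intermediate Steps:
$Q = 82$ ($Q = \left(-88 + 102\right) + \left(61 + 7\right) = 14 + 68 = 82$)
$Q F = 82 \left(-5589\right) = -458298$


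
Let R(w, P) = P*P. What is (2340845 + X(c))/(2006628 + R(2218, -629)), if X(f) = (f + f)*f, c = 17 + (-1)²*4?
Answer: 2341727/2402269 ≈ 0.97480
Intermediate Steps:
R(w, P) = P²
c = 21 (c = 17 + 1*4 = 17 + 4 = 21)
X(f) = 2*f² (X(f) = (2*f)*f = 2*f²)
(2340845 + X(c))/(2006628 + R(2218, -629)) = (2340845 + 2*21²)/(2006628 + (-629)²) = (2340845 + 2*441)/(2006628 + 395641) = (2340845 + 882)/2402269 = 2341727*(1/2402269) = 2341727/2402269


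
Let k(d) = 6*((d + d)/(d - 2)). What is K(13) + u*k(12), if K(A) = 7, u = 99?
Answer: 7163/5 ≈ 1432.6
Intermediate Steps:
k(d) = 12*d/(-2 + d) (k(d) = 6*((2*d)/(-2 + d)) = 6*(2*d/(-2 + d)) = 12*d/(-2 + d))
K(13) + u*k(12) = 7 + 99*(12*12/(-2 + 12)) = 7 + 99*(12*12/10) = 7 + 99*(12*12*(⅒)) = 7 + 99*(72/5) = 7 + 7128/5 = 7163/5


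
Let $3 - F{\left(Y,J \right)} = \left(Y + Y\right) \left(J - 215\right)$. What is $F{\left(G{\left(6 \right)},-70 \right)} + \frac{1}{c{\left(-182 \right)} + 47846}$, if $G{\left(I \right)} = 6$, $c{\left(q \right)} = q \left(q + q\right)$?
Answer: $\frac{390543763}{114094} \approx 3423.0$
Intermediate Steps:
$c{\left(q \right)} = 2 q^{2}$ ($c{\left(q \right)} = q 2 q = 2 q^{2}$)
$F{\left(Y,J \right)} = 3 - 2 Y \left(-215 + J\right)$ ($F{\left(Y,J \right)} = 3 - \left(Y + Y\right) \left(J - 215\right) = 3 - 2 Y \left(-215 + J\right)$)
$F{\left(G{\left(6 \right)},-70 \right)} + \frac{1}{c{\left(-182 \right)} + 47846} = \left(3 + 430 \cdot 6 - \left(-140\right) 6\right) + \frac{1}{2 \left(-182\right)^{2} + 47846} = \left(3 + 2580 + 840\right) + \frac{1}{2 \cdot 33124 + 47846} = 3423 + \frac{1}{66248 + 47846} = 3423 + \frac{1}{114094} = \frac{390543763}{114094}$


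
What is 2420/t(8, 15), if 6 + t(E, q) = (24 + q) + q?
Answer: 605/12 ≈ 50.417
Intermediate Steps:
t(E, q) = 18 + 2*q (t(E, q) = -6 + ((24 + q) + q) = -6 + (24 + 2*q) = 18 + 2*q)
2420/t(8, 15) = 2420/(18 + 2*15) = 2420/(18 + 30) = 2420/48 = 2420*(1/48) = 605/12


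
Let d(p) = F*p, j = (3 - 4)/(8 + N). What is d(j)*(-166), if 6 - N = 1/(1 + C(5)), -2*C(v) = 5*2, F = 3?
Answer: 664/19 ≈ 34.947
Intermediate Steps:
C(v) = -5 (C(v) = -5*2/2 = -½*10 = -5)
N = 25/4 (N = 6 - 1/(1 - 5) = 6 - 1/(-4) = 6 - 1*(-¼) = 6 + ¼ = 25/4 ≈ 6.2500)
j = -4/57 (j = (3 - 4)/(8 + 25/4) = -1/57/4 = -1*4/57 = -4/57 ≈ -0.070175)
d(p) = 3*p
d(j)*(-166) = (3*(-4/57))*(-166) = -4/19*(-166) = 664/19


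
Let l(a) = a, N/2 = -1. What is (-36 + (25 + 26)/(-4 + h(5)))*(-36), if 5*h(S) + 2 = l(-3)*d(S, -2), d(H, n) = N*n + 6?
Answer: 19143/13 ≈ 1472.5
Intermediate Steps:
N = -2 (N = 2*(-1) = -2)
d(H, n) = 6 - 2*n (d(H, n) = -2*n + 6 = 6 - 2*n)
h(S) = -32/5 (h(S) = -⅖ + (-3*(6 - 2*(-2)))/5 = -⅖ + (-3*(6 + 4))/5 = -⅖ + (-3*10)/5 = -⅖ + (⅕)*(-30) = -⅖ - 6 = -32/5)
(-36 + (25 + 26)/(-4 + h(5)))*(-36) = (-36 + (25 + 26)/(-4 - 32/5))*(-36) = (-36 + 51/(-52/5))*(-36) = (-36 + 51*(-5/52))*(-36) = (-36 - 255/52)*(-36) = -2127/52*(-36) = 19143/13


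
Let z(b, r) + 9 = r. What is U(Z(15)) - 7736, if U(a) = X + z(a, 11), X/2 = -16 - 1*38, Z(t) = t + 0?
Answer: -7842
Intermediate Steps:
z(b, r) = -9 + r
Z(t) = t
X = -108 (X = 2*(-16 - 1*38) = 2*(-16 - 38) = 2*(-54) = -108)
U(a) = -106 (U(a) = -108 + (-9 + 11) = -108 + 2 = -106)
U(Z(15)) - 7736 = -106 - 7736 = -7842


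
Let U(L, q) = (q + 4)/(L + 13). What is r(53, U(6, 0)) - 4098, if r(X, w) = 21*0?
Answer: -4098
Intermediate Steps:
U(L, q) = (4 + q)/(13 + L)
r(X, w) = 0
r(53, U(6, 0)) - 4098 = 0 - 4098 = -4098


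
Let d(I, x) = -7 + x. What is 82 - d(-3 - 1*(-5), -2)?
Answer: 91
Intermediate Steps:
82 - d(-3 - 1*(-5), -2) = 82 - (-7 - 2) = 82 - 1*(-9) = 82 + 9 = 91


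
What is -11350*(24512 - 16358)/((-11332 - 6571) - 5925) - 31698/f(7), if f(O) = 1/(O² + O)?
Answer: -10551062241/5957 ≈ -1.7712e+6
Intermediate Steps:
f(O) = 1/(O + O²)
-11350*(24512 - 16358)/((-11332 - 6571) - 5925) - 31698/f(7) = -11350*(24512 - 16358)/((-11332 - 6571) - 5925) - 31698/(1/(7*(1 + 7))) = -11350*8154/(-17903 - 5925) - 31698/((⅐)/8) = -11350/((-23828*1/8154)) - 31698/((⅐)*(⅛)) = -11350/(-11914/4077) - 31698/1/56 = -11350*(-4077/11914) - 31698*56 = 23136975/5957 - 1775088 = -10551062241/5957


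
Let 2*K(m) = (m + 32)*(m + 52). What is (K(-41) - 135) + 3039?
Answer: 5709/2 ≈ 2854.5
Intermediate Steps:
K(m) = (32 + m)*(52 + m)/2 (K(m) = ((m + 32)*(m + 52))/2 = ((32 + m)*(52 + m))/2 = (32 + m)*(52 + m)/2)
(K(-41) - 135) + 3039 = ((832 + (½)*(-41)² + 42*(-41)) - 135) + 3039 = ((832 + (½)*1681 - 1722) - 135) + 3039 = ((832 + 1681/2 - 1722) - 135) + 3039 = (-99/2 - 135) + 3039 = -369/2 + 3039 = 5709/2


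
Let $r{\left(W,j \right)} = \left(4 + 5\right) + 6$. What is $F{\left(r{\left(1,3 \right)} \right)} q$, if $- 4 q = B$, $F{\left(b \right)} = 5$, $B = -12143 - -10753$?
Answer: $\frac{3475}{2} \approx 1737.5$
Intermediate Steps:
$r{\left(W,j \right)} = 15$ ($r{\left(W,j \right)} = 9 + 6 = 15$)
$B = -1390$ ($B = -12143 + 10753 = -1390$)
$q = \frac{695}{2}$ ($q = \left(- \frac{1}{4}\right) \left(-1390\right) = \frac{695}{2} \approx 347.5$)
$F{\left(r{\left(1,3 \right)} \right)} q = 5 \cdot \frac{695}{2} = \frac{3475}{2}$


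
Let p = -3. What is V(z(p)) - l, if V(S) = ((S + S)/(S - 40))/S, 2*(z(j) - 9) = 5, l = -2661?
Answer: 151673/57 ≈ 2660.9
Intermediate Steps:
z(j) = 23/2 (z(j) = 9 + (½)*5 = 9 + 5/2 = 23/2)
V(S) = 2/(-40 + S) (V(S) = ((2*S)/(-40 + S))/S = (2*S/(-40 + S))/S = 2/(-40 + S))
V(z(p)) - l = 2/(-40 + 23/2) - 1*(-2661) = 2/(-57/2) + 2661 = 2*(-2/57) + 2661 = -4/57 + 2661 = 151673/57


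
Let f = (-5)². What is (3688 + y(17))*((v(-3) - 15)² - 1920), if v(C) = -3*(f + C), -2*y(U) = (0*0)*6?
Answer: 17116008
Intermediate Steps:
y(U) = 0 (y(U) = -0*0*6/2 = -0*6 = -½*0 = 0)
f = 25
v(C) = -75 - 3*C (v(C) = -3*(25 + C) = -75 - 3*C)
(3688 + y(17))*((v(-3) - 15)² - 1920) = (3688 + 0)*(((-75 - 3*(-3)) - 15)² - 1920) = 3688*(((-75 + 9) - 15)² - 1920) = 3688*((-66 - 15)² - 1920) = 3688*((-81)² - 1920) = 3688*(6561 - 1920) = 3688*4641 = 17116008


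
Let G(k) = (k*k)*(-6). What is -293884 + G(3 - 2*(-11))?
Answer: -297634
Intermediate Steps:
G(k) = -6*k² (G(k) = k²*(-6) = -6*k²)
-293884 + G(3 - 2*(-11)) = -293884 - 6*(3 - 2*(-11))² = -293884 - 6*(3 + 22)² = -293884 - 6*25² = -293884 - 6*625 = -293884 - 3750 = -297634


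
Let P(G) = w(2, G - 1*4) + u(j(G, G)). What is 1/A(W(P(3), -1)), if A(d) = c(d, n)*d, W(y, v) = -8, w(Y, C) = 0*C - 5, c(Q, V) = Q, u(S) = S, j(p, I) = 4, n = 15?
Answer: 1/64 ≈ 0.015625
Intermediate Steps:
w(Y, C) = -5 (w(Y, C) = 0 - 5 = -5)
P(G) = -1 (P(G) = -5 + 4 = -1)
A(d) = d² (A(d) = d*d = d²)
1/A(W(P(3), -1)) = 1/((-8)²) = 1/64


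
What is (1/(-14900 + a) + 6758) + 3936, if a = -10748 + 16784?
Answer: 94791615/8864 ≈ 10694.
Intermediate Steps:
a = 6036
(1/(-14900 + a) + 6758) + 3936 = (1/(-14900 + 6036) + 6758) + 3936 = (1/(-8864) + 6758) + 3936 = (-1/8864 + 6758) + 3936 = 59902911/8864 + 3936 = 94791615/8864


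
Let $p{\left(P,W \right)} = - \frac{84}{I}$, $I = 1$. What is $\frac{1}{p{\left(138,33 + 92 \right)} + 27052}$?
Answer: $\frac{1}{26968} \approx 3.7081 \cdot 10^{-5}$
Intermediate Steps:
$p{\left(P,W \right)} = -84$ ($p{\left(P,W \right)} = - \frac{84}{1} = \left(-84\right) 1 = -84$)
$\frac{1}{p{\left(138,33 + 92 \right)} + 27052} = \frac{1}{-84 + 27052} = \frac{1}{26968}$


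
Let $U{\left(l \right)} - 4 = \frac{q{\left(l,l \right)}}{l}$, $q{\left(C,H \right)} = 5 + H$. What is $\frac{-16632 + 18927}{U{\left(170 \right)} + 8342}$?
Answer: $\frac{78030}{283799} \approx 0.27495$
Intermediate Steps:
$U{\left(l \right)} = 4 + \frac{5 + l}{l}$
$\frac{-16632 + 18927}{U{\left(170 \right)} + 8342} = \frac{-16632 + 18927}{\left(5 + \frac{5}{170}\right) + 8342} = \frac{2295}{\left(5 + 5 \cdot \frac{1}{170}\right) + 8342} = \frac{2295}{\left(5 + \frac{1}{34}\right) + 8342} = \frac{2295}{\frac{171}{34} + 8342} = \frac{2295}{\frac{283799}{34}} = 2295 \cdot \frac{34}{283799} = \frac{78030}{283799}$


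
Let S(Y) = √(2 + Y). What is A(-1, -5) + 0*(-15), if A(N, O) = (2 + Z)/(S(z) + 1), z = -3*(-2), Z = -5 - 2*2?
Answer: 1 - 2*√2 ≈ -1.8284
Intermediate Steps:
Z = -9 (Z = -5 - 4 = -9)
z = 6
A(N, O) = -7/(1 + 2*√2) (A(N, O) = (2 - 9)/(√(2 + 6) + 1) = -7/(√8 + 1) = -7/(2*√2 + 1) = -7/(1 + 2*√2))
A(-1, -5) + 0*(-15) = (1 - 2*√2) + 0*(-15) = (1 - 2*√2) + 0 = 1 - 2*√2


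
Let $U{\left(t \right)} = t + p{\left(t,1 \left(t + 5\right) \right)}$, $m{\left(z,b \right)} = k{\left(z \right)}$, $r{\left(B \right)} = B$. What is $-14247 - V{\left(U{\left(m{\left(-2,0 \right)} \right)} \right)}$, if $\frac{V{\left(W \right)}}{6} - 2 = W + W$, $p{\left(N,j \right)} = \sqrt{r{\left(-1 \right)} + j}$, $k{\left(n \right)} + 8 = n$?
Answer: $-14139 - 12 i \sqrt{6} \approx -14139.0 - 29.394 i$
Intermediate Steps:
$k{\left(n \right)} = -8 + n$
$m{\left(z,b \right)} = -8 + z$
$p{\left(N,j \right)} = \sqrt{-1 + j}$
$U{\left(t \right)} = t + \sqrt{4 + t}$ ($U{\left(t \right)} = t + \sqrt{-1 + 1 \left(t + 5\right)} = t + \sqrt{-1 + 1 \left(5 + t\right)} = t + \sqrt{-1 + \left(5 + t\right)} = t + \sqrt{4 + t}$)
$V{\left(W \right)} = 12 + 12 W$ ($V{\left(W \right)} = 12 + 6 \left(W + W\right) = 12 + 6 \cdot 2 W = 12 + 12 W$)
$-14247 - V{\left(U{\left(m{\left(-2,0 \right)} \right)} \right)} = -14247 - \left(12 + 12 \left(\left(-8 - 2\right) + \sqrt{4 - 10}\right)\right) = -14247 - \left(12 + 12 \left(-10 + \sqrt{4 - 10}\right)\right) = -14247 - \left(12 + 12 \left(-10 + \sqrt{-6}\right)\right) = -14247 - \left(12 + 12 \left(-10 + i \sqrt{6}\right)\right) = -14247 - \left(12 - \left(120 - 12 i \sqrt{6}\right)\right) = -14247 - \left(-108 + 12 i \sqrt{6}\right) = -14247 + \left(108 - 12 i \sqrt{6}\right) = -14139 - 12 i \sqrt{6}$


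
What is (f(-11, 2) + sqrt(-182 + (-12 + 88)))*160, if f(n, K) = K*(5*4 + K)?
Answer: 7040 + 160*I*sqrt(106) ≈ 7040.0 + 1647.3*I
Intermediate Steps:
f(n, K) = K*(20 + K)
(f(-11, 2) + sqrt(-182 + (-12 + 88)))*160 = (2*(20 + 2) + sqrt(-182 + (-12 + 88)))*160 = (2*22 + sqrt(-182 + 76))*160 = (44 + sqrt(-106))*160 = (44 + I*sqrt(106))*160 = 7040 + 160*I*sqrt(106)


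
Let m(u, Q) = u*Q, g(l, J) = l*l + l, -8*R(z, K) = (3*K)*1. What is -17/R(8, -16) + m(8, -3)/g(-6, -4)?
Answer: -109/30 ≈ -3.6333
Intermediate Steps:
R(z, K) = -3*K/8
g(l, J) = l + l² (g(l, J) = l² + l = l + l²)
m(u, Q) = Q*u
-17/R(8, -16) + m(8, -3)/g(-6, -4) = -17/((-3/8*(-16))) + (-3*8)/((-6*(1 - 6))) = -17/6 - 24/((-6*(-5))) = -17*⅙ - 24/30 = -17/6 - 24*1/30 = -17/6 - ⅘ = -109/30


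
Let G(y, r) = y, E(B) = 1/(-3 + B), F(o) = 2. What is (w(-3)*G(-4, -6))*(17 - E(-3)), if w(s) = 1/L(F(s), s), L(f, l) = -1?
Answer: 206/3 ≈ 68.667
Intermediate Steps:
w(s) = -1 (w(s) = 1/(-1) = -1)
(w(-3)*G(-4, -6))*(17 - E(-3)) = (-1*(-4))*(17 - 1/(-3 - 3)) = 4*(17 - 1/(-6)) = 4*(17 - 1*(-⅙)) = 4*(17 + ⅙) = 4*(103/6) = 206/3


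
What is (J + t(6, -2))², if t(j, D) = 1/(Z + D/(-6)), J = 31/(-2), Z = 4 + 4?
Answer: 591361/2500 ≈ 236.54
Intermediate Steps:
Z = 8
J = -31/2 (J = 31*(-½) = -31/2 ≈ -15.500)
t(j, D) = 1/(8 - D/6) (t(j, D) = 1/(8 + D/(-6)) = 1/(8 + D*(-⅙)) = 1/(8 - D/6))
(J + t(6, -2))² = (-31/2 - 6/(-48 - 2))² = (-31/2 - 6/(-50))² = (-31/2 - 6*(-1/50))² = (-31/2 + 3/25)² = (-769/50)² = 591361/2500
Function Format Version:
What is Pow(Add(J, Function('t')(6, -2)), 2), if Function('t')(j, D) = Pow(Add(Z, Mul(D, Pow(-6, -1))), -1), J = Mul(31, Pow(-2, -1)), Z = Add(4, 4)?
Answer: Rational(591361, 2500) ≈ 236.54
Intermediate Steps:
Z = 8
J = Rational(-31, 2) (J = Mul(31, Rational(-1, 2)) = Rational(-31, 2) ≈ -15.500)
Function('t')(j, D) = Pow(Add(8, Mul(Rational(-1, 6), D)), -1) (Function('t')(j, D) = Pow(Add(8, Mul(D, Pow(-6, -1))), -1) = Pow(Add(8, Mul(D, Rational(-1, 6))), -1) = Pow(Add(8, Mul(Rational(-1, 6), D)), -1))
Pow(Add(J, Function('t')(6, -2)), 2) = Pow(Add(Rational(-31, 2), Mul(-6, Pow(Add(-48, -2), -1))), 2) = Pow(Add(Rational(-31, 2), Mul(-6, Pow(-50, -1))), 2) = Pow(Add(Rational(-31, 2), Mul(-6, Rational(-1, 50))), 2) = Pow(Add(Rational(-31, 2), Rational(3, 25)), 2) = Pow(Rational(-769, 50), 2) = Rational(591361, 2500)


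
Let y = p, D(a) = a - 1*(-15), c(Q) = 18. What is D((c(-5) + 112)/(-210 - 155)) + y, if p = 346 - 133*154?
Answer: -1468859/73 ≈ -20121.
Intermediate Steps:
D(a) = 15 + a (D(a) = a + 15 = 15 + a)
p = -20136 (p = 346 - 20482 = -20136)
y = -20136
D((c(-5) + 112)/(-210 - 155)) + y = (15 + (18 + 112)/(-210 - 155)) - 20136 = (15 + 130/(-365)) - 20136 = (15 + 130*(-1/365)) - 20136 = (15 - 26/73) - 20136 = 1069/73 - 20136 = -1468859/73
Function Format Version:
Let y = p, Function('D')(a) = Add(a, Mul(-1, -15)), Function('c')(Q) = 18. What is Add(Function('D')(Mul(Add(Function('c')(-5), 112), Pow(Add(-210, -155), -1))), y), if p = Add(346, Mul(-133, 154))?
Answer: Rational(-1468859, 73) ≈ -20121.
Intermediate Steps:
Function('D')(a) = Add(15, a) (Function('D')(a) = Add(a, 15) = Add(15, a))
p = -20136 (p = Add(346, -20482) = -20136)
y = -20136
Add(Function('D')(Mul(Add(Function('c')(-5), 112), Pow(Add(-210, -155), -1))), y) = Add(Add(15, Mul(Add(18, 112), Pow(Add(-210, -155), -1))), -20136) = Add(Add(15, Mul(130, Pow(-365, -1))), -20136) = Add(Add(15, Mul(130, Rational(-1, 365))), -20136) = Add(Add(15, Rational(-26, 73)), -20136) = Add(Rational(1069, 73), -20136) = Rational(-1468859, 73)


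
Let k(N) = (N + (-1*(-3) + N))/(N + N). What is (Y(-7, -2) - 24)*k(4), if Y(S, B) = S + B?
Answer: -363/8 ≈ -45.375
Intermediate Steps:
k(N) = (3 + 2*N)/(2*N) (k(N) = (N + (3 + N))/((2*N)) = (3 + 2*N)*(1/(2*N)) = (3 + 2*N)/(2*N))
Y(S, B) = B + S
(Y(-7, -2) - 24)*k(4) = ((-2 - 7) - 24)*((3/2 + 4)/4) = (-9 - 24)*((¼)*(11/2)) = -33*11/8 = -363/8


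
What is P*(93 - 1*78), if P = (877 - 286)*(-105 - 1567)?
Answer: -14822280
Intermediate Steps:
P = -988152 (P = 591*(-1672) = -988152)
P*(93 - 1*78) = -988152*(93 - 1*78) = -988152*(93 - 78) = -988152*15 = -14822280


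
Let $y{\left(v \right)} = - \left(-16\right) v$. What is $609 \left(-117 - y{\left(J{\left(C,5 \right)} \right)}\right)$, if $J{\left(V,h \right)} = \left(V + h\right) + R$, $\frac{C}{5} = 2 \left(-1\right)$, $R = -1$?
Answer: $-12789$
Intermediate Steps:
$C = -10$ ($C = 5 \cdot 2 \left(-1\right) = 5 \left(-2\right) = -10$)
$J{\left(V,h \right)} = -1 + V + h$ ($J{\left(V,h \right)} = \left(V + h\right) - 1 = -1 + V + h$)
$y{\left(v \right)} = 16 v$
$609 \left(-117 - y{\left(J{\left(C,5 \right)} \right)}\right) = 609 \left(-117 - 16 \left(-1 - 10 + 5\right)\right) = 609 \left(-117 - 16 \left(-6\right)\right) = 609 \left(-117 - -96\right) = 609 \left(-117 + 96\right) = 609 \left(-21\right) = -12789$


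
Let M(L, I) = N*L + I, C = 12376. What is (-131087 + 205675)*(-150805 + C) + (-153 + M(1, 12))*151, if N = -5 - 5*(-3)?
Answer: -10325162033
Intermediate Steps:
N = 10 (N = -5 + 15 = 10)
M(L, I) = I + 10*L (M(L, I) = 10*L + I = I + 10*L)
(-131087 + 205675)*(-150805 + C) + (-153 + M(1, 12))*151 = (-131087 + 205675)*(-150805 + 12376) + (-153 + (12 + 10*1))*151 = 74588*(-138429) + (-153 + (12 + 10))*151 = -10325142252 + (-153 + 22)*151 = -10325142252 - 131*151 = -10325142252 - 19781 = -10325162033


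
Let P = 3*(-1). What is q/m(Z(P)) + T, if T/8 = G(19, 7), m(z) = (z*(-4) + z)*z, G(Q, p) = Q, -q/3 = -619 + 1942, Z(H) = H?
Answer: 299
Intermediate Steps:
P = -3
q = -3969 (q = -3*(-619 + 1942) = -3*1323 = -3969)
m(z) = -3*z**2 (m(z) = (-4*z + z)*z = (-3*z)*z = -3*z**2)
T = 152 (T = 8*19 = 152)
q/m(Z(P)) + T = -3969/((-3*(-3)**2)) + 152 = -3969/((-3*9)) + 152 = -3969/(-27) + 152 = -3969*(-1/27) + 152 = 147 + 152 = 299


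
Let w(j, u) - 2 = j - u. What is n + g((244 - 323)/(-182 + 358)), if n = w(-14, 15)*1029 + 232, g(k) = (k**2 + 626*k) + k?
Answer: -862131343/30976 ≈ -27832.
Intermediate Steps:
w(j, u) = 2 + j - u (w(j, u) = 2 + (j - u) = 2 + j - u)
g(k) = k**2 + 627*k
n = -27551 (n = (2 - 14 - 1*15)*1029 + 232 = (2 - 14 - 15)*1029 + 232 = -27*1029 + 232 = -27783 + 232 = -27551)
n + g((244 - 323)/(-182 + 358)) = -27551 + ((244 - 323)/(-182 + 358))*(627 + (244 - 323)/(-182 + 358)) = -27551 + (-79/176)*(627 - 79/176) = -27551 + (-79*1/176)*(627 - 79*1/176) = -27551 - 79*(627 - 79/176)/176 = -27551 - 79/176*110273/176 = -27551 - 8711567/30976 = -862131343/30976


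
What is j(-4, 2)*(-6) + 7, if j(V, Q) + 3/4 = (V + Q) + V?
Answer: 95/2 ≈ 47.500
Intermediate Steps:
j(V, Q) = -3/4 + Q + 2*V (j(V, Q) = -3/4 + ((V + Q) + V) = -3/4 + ((Q + V) + V) = -3/4 + (Q + 2*V) = -3/4 + Q + 2*V)
j(-4, 2)*(-6) + 7 = (-3/4 + 2 + 2*(-4))*(-6) + 7 = (-3/4 + 2 - 8)*(-6) + 7 = -27/4*(-6) + 7 = 81/2 + 7 = 95/2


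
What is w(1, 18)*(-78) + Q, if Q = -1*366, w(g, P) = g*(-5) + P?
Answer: -1380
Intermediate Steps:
w(g, P) = P - 5*g (w(g, P) = -5*g + P = P - 5*g)
Q = -366
w(1, 18)*(-78) + Q = (18 - 5*1)*(-78) - 366 = (18 - 5)*(-78) - 366 = 13*(-78) - 366 = -1014 - 366 = -1380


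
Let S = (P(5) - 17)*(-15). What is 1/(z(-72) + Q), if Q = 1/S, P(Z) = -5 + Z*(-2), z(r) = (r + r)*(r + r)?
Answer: 480/9953281 ≈ 4.8225e-5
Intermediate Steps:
z(r) = 4*r² (z(r) = (2*r)*(2*r) = 4*r²)
P(Z) = -5 - 2*Z
S = 480 (S = ((-5 - 2*5) - 17)*(-15) = ((-5 - 10) - 17)*(-15) = (-15 - 17)*(-15) = -32*(-15) = 480)
Q = 1/480 ≈ 0.0020833
1/(z(-72) + Q) = 1/(4*(-72)² + 1/480) = 1/(4*5184 + 1/480) = 1/(20736 + 1/480) = 1/(9953281/480) = 480/9953281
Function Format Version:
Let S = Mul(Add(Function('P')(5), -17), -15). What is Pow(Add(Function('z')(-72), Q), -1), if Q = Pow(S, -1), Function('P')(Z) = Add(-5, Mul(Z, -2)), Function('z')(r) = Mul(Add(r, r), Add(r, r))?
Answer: Rational(480, 9953281) ≈ 4.8225e-5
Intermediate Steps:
Function('z')(r) = Mul(4, Pow(r, 2)) (Function('z')(r) = Mul(Mul(2, r), Mul(2, r)) = Mul(4, Pow(r, 2)))
Function('P')(Z) = Add(-5, Mul(-2, Z))
S = 480 (S = Mul(Add(Add(-5, Mul(-2, 5)), -17), -15) = Mul(Add(Add(-5, -10), -17), -15) = Mul(Add(-15, -17), -15) = Mul(-32, -15) = 480)
Q = Rational(1, 480) (Q = Pow(480, -1) = Rational(1, 480) ≈ 0.0020833)
Pow(Add(Function('z')(-72), Q), -1) = Pow(Add(Mul(4, Pow(-72, 2)), Rational(1, 480)), -1) = Pow(Add(Mul(4, 5184), Rational(1, 480)), -1) = Pow(Add(20736, Rational(1, 480)), -1) = Pow(Rational(9953281, 480), -1) = Rational(480, 9953281)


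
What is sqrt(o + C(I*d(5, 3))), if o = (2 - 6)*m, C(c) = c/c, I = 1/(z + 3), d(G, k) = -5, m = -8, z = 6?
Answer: sqrt(33) ≈ 5.7446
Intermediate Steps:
I = 1/9 (I = 1/(6 + 3) = 1/9 ≈ 0.11111)
C(c) = 1
o = 32 (o = (2 - 6)*(-8) = -4*(-8) = 32)
sqrt(o + C(I*d(5, 3))) = sqrt(32 + 1) = sqrt(33)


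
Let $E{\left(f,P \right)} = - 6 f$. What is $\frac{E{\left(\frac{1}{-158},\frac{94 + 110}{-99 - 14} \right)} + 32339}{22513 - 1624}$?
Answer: $\frac{2554784}{1650231} \approx 1.5481$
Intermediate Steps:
$\frac{E{\left(\frac{1}{-158},\frac{94 + 110}{-99 - 14} \right)} + 32339}{22513 - 1624} = \frac{- \frac{6}{-158} + 32339}{22513 - 1624} = \frac{\left(-6\right) \left(- \frac{1}{158}\right) + 32339}{20889} = \left(\frac{3}{79} + 32339\right) \frac{1}{20889} = \frac{2554784}{79} \cdot \frac{1}{20889} = \frac{2554784}{1650231}$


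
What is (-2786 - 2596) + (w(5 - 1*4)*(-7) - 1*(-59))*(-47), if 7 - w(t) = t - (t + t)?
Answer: -5523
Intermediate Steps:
w(t) = 7 + t (w(t) = 7 - (t - (t + t)) = 7 - (t - 2*t) = 7 - (-1)*t = 7 + t)
(-2786 - 2596) + (w(5 - 1*4)*(-7) - 1*(-59))*(-47) = (-2786 - 2596) + ((7 + (5 - 1*4))*(-7) - 1*(-59))*(-47) = -5382 + ((7 + (5 - 4))*(-7) + 59)*(-47) = -5382 + ((7 + 1)*(-7) + 59)*(-47) = -5382 + (8*(-7) + 59)*(-47) = -5382 + (-56 + 59)*(-47) = -5382 + 3*(-47) = -5382 - 141 = -5523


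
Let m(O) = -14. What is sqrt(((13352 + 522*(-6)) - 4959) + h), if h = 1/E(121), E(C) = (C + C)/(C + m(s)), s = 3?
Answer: sqrt(2546538)/22 ≈ 72.536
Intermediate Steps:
E(C) = 2*C/(-14 + C) (E(C) = (C + C)/(C - 14) = (2*C)/(-14 + C) = 2*C/(-14 + C))
h = 107/242 (h = 1/(2*121/(-14 + 121)) = 1/(2*121/107) = 1/(2*121*(1/107)) = 1/(242/107) = 107/242 ≈ 0.44215)
sqrt(((13352 + 522*(-6)) - 4959) + h) = sqrt(((13352 + 522*(-6)) - 4959) + 107/242) = sqrt(((13352 - 3132) - 4959) + 107/242) = sqrt((10220 - 4959) + 107/242) = sqrt(5261 + 107/242) = sqrt(1273269/242) = sqrt(2546538)/22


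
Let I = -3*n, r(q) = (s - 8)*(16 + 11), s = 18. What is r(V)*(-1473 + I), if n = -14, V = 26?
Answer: -386370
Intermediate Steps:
r(q) = 270 (r(q) = (18 - 8)*(16 + 11) = 10*27 = 270)
I = 42 (I = -3*(-14) = 42)
r(V)*(-1473 + I) = 270*(-1473 + 42) = 270*(-1431) = -386370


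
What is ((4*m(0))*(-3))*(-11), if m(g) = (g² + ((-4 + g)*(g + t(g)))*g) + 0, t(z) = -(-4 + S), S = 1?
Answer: 0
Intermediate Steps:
t(z) = 3 (t(z) = -(-4 + 1) = -1*(-3) = 3)
m(g) = g² + g*(-4 + g)*(3 + g) (m(g) = (g² + ((-4 + g)*(g + 3))*g) + 0 = (g² + ((-4 + g)*(3 + g))*g) + 0 = (g² + g*(-4 + g)*(3 + g)) + 0 = g² + g*(-4 + g)*(3 + g))
((4*m(0))*(-3))*(-11) = ((4*(0*(-12 + 0²)))*(-3))*(-11) = ((4*(0*(-12 + 0)))*(-3))*(-11) = ((4*(0*(-12)))*(-3))*(-11) = ((4*0)*(-3))*(-11) = (0*(-3))*(-11) = 0*(-11) = 0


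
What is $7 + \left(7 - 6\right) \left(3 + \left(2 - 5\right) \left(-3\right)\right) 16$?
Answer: $199$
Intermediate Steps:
$7 + \left(7 - 6\right) \left(3 + \left(2 - 5\right) \left(-3\right)\right) 16 = 7 + 1 \left(3 - -9\right) 16 = 7 + 1 \left(3 + 9\right) 16 = 7 + 1 \cdot 12 \cdot 16 = 7 + 12 \cdot 16 = 7 + 192 = 199$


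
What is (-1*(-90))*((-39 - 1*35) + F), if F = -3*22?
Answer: -12600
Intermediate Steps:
F = -66
(-1*(-90))*((-39 - 1*35) + F) = (-1*(-90))*((-39 - 1*35) - 66) = 90*((-39 - 35) - 66) = 90*(-74 - 66) = 90*(-140) = -12600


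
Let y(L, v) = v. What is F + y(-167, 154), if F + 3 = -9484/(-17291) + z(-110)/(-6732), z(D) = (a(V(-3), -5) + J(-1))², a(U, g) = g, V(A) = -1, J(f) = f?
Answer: 490002184/3233417 ≈ 151.54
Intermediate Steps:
z(D) = 36 (z(D) = (-5 - 1)² = (-6)² = 36)
F = -7944034/3233417 (F = -3 + (-9484/(-17291) + 36/(-6732)) = -3 + (-9484*(-1/17291) + 36*(-1/6732)) = -3 + (9484/17291 - 1/187) = -3 + 1756217/3233417 = -7944034/3233417 ≈ -2.4569)
F + y(-167, 154) = -7944034/3233417 + 154 = 490002184/3233417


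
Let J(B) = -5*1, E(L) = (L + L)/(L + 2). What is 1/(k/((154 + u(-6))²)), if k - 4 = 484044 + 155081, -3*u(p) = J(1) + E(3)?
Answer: 5424241/143804025 ≈ 0.037720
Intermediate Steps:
E(L) = 2*L/(2 + L) (E(L) = (2*L)/(2 + L) = 2*L/(2 + L))
J(B) = -5
u(p) = 19/15 (u(p) = -(-5 + 2*3/(2 + 3))/3 = -(-5 + 2*3/5)/3 = -(-5 + 2*3*(⅕))/3 = -(-5 + 6/5)/3 = -⅓*(-19/5) = 19/15)
k = 639129 (k = 4 + (484044 + 155081) = 4 + 639125 = 639129)
1/(k/((154 + u(-6))²)) = 1/(639129/((154 + 19/15)²)) = 1/(639129/((2329/15)²)) = 1/(639129/(5424241/225)) = 1/(639129*(225/5424241)) = 1/(143804025/5424241) = 5424241/143804025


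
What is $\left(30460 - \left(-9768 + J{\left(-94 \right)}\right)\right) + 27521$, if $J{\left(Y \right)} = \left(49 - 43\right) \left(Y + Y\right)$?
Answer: $68877$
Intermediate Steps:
$J{\left(Y \right)} = 12 Y$ ($J{\left(Y \right)} = 6 \cdot 2 Y = 12 Y$)
$\left(30460 - \left(-9768 + J{\left(-94 \right)}\right)\right) + 27521 = \left(30460 + \left(9768 - 12 \left(-94\right)\right)\right) + 27521 = \left(30460 + \left(9768 - -1128\right)\right) + 27521 = \left(30460 + \left(9768 + 1128\right)\right) + 27521 = \left(30460 + 10896\right) + 27521 = 41356 + 27521 = 68877$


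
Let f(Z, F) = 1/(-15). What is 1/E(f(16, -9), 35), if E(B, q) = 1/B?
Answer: -1/15 ≈ -0.066667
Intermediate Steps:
f(Z, F) = -1/15
1/E(f(16, -9), 35) = 1/(1/(-1/15)) = 1/(-15) = -1/15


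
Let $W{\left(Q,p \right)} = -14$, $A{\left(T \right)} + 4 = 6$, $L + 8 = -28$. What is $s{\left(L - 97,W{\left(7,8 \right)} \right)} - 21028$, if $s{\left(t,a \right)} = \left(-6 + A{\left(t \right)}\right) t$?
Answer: $-20496$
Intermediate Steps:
$L = -36$ ($L = -8 - 28 = -36$)
$A{\left(T \right)} = 2$ ($A{\left(T \right)} = -4 + 6 = 2$)
$s{\left(t,a \right)} = - 4 t$ ($s{\left(t,a \right)} = \left(-6 + 2\right) t = - 4 t$)
$s{\left(L - 97,W{\left(7,8 \right)} \right)} - 21028 = - 4 \left(-36 - 97\right) - 21028 = \left(-4\right) \left(-133\right) - 21028 = 532 - 21028 = -20496$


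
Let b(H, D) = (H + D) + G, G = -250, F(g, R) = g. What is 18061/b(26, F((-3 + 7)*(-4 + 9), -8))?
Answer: -18061/204 ≈ -88.534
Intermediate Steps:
b(H, D) = -250 + D + H (b(H, D) = (H + D) - 250 = (D + H) - 250 = -250 + D + H)
18061/b(26, F((-3 + 7)*(-4 + 9), -8)) = 18061/(-250 + (-3 + 7)*(-4 + 9) + 26) = 18061/(-250 + 4*5 + 26) = 18061/(-250 + 20 + 26) = 18061/(-204) = 18061*(-1/204) = -18061/204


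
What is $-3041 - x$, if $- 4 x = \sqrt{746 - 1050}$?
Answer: $-3041 + i \sqrt{19} \approx -3041.0 + 4.3589 i$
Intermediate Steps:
$x = - i \sqrt{19}$ ($x = - \frac{\sqrt{746 - 1050}}{4} = - \frac{\sqrt{-304}}{4} = - \frac{4 i \sqrt{19}}{4} = - i \sqrt{19} \approx - 4.3589 i$)
$-3041 - x = -3041 - - i \sqrt{19} = -3041 + i \sqrt{19}$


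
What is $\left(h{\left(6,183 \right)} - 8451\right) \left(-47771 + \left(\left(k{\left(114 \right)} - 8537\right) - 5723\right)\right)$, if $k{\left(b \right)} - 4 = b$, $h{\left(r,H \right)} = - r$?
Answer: $523598241$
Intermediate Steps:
$k{\left(b \right)} = 4 + b$
$\left(h{\left(6,183 \right)} - 8451\right) \left(-47771 + \left(\left(k{\left(114 \right)} - 8537\right) - 5723\right)\right) = \left(\left(-1\right) 6 - 8451\right) \left(-47771 + \left(\left(\left(4 + 114\right) - 8537\right) - 5723\right)\right) = \left(-6 - 8451\right) \left(-47771 + \left(\left(118 - 8537\right) - 5723\right)\right) = - 8457 \left(-47771 - 14142\right) = \left(-8457\right) \left(-61913\right) = 523598241$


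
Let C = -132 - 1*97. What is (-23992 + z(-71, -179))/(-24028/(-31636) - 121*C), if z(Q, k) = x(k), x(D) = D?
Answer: -191168439/219156488 ≈ -0.87229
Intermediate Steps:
C = -229 (C = -132 - 97 = -229)
z(Q, k) = k
(-23992 + z(-71, -179))/(-24028/(-31636) - 121*C) = (-23992 - 179)/(-24028/(-31636) - 121*(-229)) = -24171/(-24028*(-1/31636) + 27709) = -24171/(6007/7909 + 27709) = -24171/219156488/7909 = -24171*7909/219156488 = -191168439/219156488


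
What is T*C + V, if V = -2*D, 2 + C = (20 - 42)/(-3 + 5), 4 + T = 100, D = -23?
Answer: -1202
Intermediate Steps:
T = 96 (T = -4 + 100 = 96)
C = -13 (C = -2 + (20 - 42)/(-3 + 5) = -2 - 22/2 = -2 - 22*½ = -2 - 11 = -13)
V = 46 (V = -2*(-23) = 46)
T*C + V = 96*(-13) + 46 = -1248 + 46 = -1202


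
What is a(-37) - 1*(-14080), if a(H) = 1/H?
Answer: 520959/37 ≈ 14080.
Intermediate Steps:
a(-37) - 1*(-14080) = 1/(-37) - 1*(-14080) = -1/37 + 14080 = 520959/37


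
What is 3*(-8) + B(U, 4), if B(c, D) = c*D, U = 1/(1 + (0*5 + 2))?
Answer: -68/3 ≈ -22.667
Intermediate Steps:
U = 1/3 (U = 1/(1 + (0 + 2)) = 1/(1 + 2) = 1/3 ≈ 0.33333)
B(c, D) = D*c
3*(-8) + B(U, 4) = 3*(-8) + 4*(1/3) = -24 + 4/3 = -68/3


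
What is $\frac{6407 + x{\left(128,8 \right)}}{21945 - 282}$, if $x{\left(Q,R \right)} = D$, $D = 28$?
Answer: $\frac{715}{2407} \approx 0.29705$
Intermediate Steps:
$x{\left(Q,R \right)} = 28$
$\frac{6407 + x{\left(128,8 \right)}}{21945 - 282} = \frac{6407 + 28}{21945 - 282} = \frac{6435}{21663} = 6435 \cdot \frac{1}{21663} = \frac{715}{2407}$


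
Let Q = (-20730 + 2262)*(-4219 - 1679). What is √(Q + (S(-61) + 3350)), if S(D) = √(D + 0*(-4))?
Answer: √(108927614 + I*√61) ≈ 10437.0 + 0.e-4*I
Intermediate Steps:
S(D) = √D (S(D) = √(D + 0) = √D)
Q = 108924264 (Q = -18468*(-5898) = 108924264)
√(Q + (S(-61) + 3350)) = √(108924264 + (√(-61) + 3350)) = √(108924264 + (I*√61 + 3350)) = √(108924264 + (3350 + I*√61)) = √(108927614 + I*√61)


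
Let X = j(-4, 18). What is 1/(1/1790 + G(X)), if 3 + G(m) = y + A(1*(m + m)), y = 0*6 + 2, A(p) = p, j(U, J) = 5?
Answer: 1790/16111 ≈ 0.11110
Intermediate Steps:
X = 5
y = 2 (y = 0 + 2 = 2)
G(m) = -1 + 2*m (G(m) = -3 + (2 + 1*(m + m)) = -3 + (2 + 1*(2*m)) = -3 + (2 + 2*m) = -1 + 2*m)
1/(1/1790 + G(X)) = 1/(1/1790 + (-1 + 2*5)) = 1/(1/1790 + (-1 + 10)) = 1/(1/1790 + 9) = 1/(16111/1790) = 1790/16111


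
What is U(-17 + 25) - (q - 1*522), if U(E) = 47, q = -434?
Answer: 1003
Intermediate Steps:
U(-17 + 25) - (q - 1*522) = 47 - (-434 - 1*522) = 47 - (-434 - 522) = 47 - 1*(-956) = 47 + 956 = 1003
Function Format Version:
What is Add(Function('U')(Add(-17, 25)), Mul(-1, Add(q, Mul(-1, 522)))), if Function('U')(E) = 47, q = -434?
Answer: 1003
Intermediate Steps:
Add(Function('U')(Add(-17, 25)), Mul(-1, Add(q, Mul(-1, 522)))) = Add(47, Mul(-1, Add(-434, Mul(-1, 522)))) = Add(47, Mul(-1, Add(-434, -522))) = Add(47, Mul(-1, -956)) = Add(47, 956) = 1003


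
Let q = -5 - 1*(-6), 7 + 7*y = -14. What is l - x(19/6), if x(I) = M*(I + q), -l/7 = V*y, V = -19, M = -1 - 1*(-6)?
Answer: -2519/6 ≈ -419.83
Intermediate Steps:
y = -3 (y = -1 + (⅐)*(-14) = -1 - 2 = -3)
M = 5 (M = -1 + 6 = 5)
q = 1 (q = -5 + 6 = 1)
l = -399 (l = -(-133)*(-3) = -7*57 = -399)
x(I) = 5 + 5*I (x(I) = 5*(I + 1) = 5*(1 + I) = 5 + 5*I)
l - x(19/6) = -399 - (5 + 5*(19/6)) = -399 - (5 + 95/6) = -399 - 1*125/6 = -399 - 125/6 = -2519/6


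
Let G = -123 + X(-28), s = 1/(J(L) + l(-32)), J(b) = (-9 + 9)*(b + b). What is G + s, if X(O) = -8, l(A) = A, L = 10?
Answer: -4193/32 ≈ -131.03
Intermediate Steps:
J(b) = 0 (J(b) = 0*(2*b) = 0)
s = -1/32 (s = 1/(0 - 32) = 1/(-32) = -1/32 ≈ -0.031250)
G = -131 (G = -123 - 8 = -131)
G + s = -131 - 1/32 = -4193/32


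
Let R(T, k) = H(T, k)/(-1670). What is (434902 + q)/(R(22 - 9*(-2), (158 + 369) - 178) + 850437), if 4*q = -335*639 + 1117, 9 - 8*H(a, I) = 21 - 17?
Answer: 1019808880/2272367663 ≈ 0.44879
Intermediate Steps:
H(a, I) = 5/8 (H(a, I) = 9/8 - (21 - 17)/8 = 9/8 - 1/8*4 = 9/8 - 1/2 = 5/8)
q = -53237 (q = (-335*639 + 1117)/4 = (-214065 + 1117)/4 = (1/4)*(-212948) = -53237)
R(T, k) = -1/2672 (R(T, k) = (5/8)/(-1670) = (5/8)*(-1/1670) = -1/2672)
(434902 + q)/(R(22 - 9*(-2), (158 + 369) - 178) + 850437) = (434902 - 53237)/(-1/2672 + 850437) = 381665/(2272367663/2672) = 381665*(2672/2272367663) = 1019808880/2272367663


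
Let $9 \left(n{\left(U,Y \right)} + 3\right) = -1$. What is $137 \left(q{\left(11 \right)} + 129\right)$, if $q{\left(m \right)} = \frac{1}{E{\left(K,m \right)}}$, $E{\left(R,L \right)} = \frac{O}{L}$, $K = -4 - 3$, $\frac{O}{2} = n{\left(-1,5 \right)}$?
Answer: $\frac{976125}{56} \approx 17431.0$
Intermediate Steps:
$n{\left(U,Y \right)} = - \frac{28}{9}$ ($n{\left(U,Y \right)} = -3 + \frac{1}{9} \left(-1\right) = -3 - \frac{1}{9} = - \frac{28}{9}$)
$O = - \frac{56}{9}$ ($O = 2 \left(- \frac{28}{9}\right) = - \frac{56}{9} \approx -6.2222$)
$K = -7$
$E{\left(R,L \right)} = - \frac{56}{9 L}$
$q{\left(m \right)} = - \frac{9 m}{56}$ ($q{\left(m \right)} = \frac{1}{\left(- \frac{56}{9}\right) \frac{1}{m}} = - \frac{9 m}{56}$)
$137 \left(q{\left(11 \right)} + 129\right) = 137 \left(\left(- \frac{9}{56}\right) 11 + 129\right) = 137 \left(- \frac{99}{56} + 129\right) = 137 \cdot \frac{7125}{56} = \frac{976125}{56}$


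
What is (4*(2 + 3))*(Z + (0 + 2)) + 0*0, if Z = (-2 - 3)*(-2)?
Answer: 240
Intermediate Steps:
Z = 10 (Z = -5*(-2) = 10)
(4*(2 + 3))*(Z + (0 + 2)) + 0*0 = (4*(2 + 3))*(10 + (0 + 2)) + 0*0 = (4*5)*(10 + 2) + 0 = 20*12 + 0 = 240 + 0 = 240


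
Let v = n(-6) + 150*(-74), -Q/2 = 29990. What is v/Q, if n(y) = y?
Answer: 5553/29990 ≈ 0.18516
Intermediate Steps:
Q = -59980 (Q = -2*29990 = -59980)
v = -11106 (v = -6 + 150*(-74) = -6 - 11100 = -11106)
v/Q = -11106/(-59980) = -11106*(-1/59980) = 5553/29990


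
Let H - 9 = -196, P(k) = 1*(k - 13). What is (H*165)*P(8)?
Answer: 154275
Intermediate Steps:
P(k) = -13 + k (P(k) = 1*(-13 + k) = -13 + k)
H = -187 (H = 9 - 196 = -187)
(H*165)*P(8) = (-187*165)*(-13 + 8) = -30855*(-5) = 154275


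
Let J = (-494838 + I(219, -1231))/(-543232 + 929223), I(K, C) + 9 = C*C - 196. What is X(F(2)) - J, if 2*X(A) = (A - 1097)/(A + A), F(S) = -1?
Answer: 209868423/771982 ≈ 271.86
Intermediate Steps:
I(K, C) = -205 + C**2 (I(K, C) = -9 + (C*C - 196) = -9 + (C**2 - 196) = -9 + (-196 + C**2) = -205 + C**2)
J = 1020318/385991 (J = (-494838 + (-205 + (-1231)**2))/(-543232 + 929223) = (-494838 + (-205 + 1515361))/385991 = (-494838 + 1515156)*(1/385991) = 1020318*(1/385991) = 1020318/385991 ≈ 2.6434)
X(A) = (-1097 + A)/(4*A) (X(A) = ((A - 1097)/(A + A))/2 = ((-1097 + A)/((2*A)))/2 = ((-1097 + A)*(1/(2*A)))/2 = ((-1097 + A)/(2*A))/2 = (-1097 + A)/(4*A))
X(F(2)) - J = (1/4)*(-1097 - 1)/(-1) - 1*1020318/385991 = (1/4)*(-1)*(-1098) - 1020318/385991 = 549/2 - 1020318/385991 = 209868423/771982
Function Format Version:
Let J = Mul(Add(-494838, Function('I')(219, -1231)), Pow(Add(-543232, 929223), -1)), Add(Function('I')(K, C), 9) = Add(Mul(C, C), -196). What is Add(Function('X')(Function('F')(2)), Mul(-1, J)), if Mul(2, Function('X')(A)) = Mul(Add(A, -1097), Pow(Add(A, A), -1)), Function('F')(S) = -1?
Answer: Rational(209868423, 771982) ≈ 271.86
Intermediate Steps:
Function('I')(K, C) = Add(-205, Pow(C, 2)) (Function('I')(K, C) = Add(-9, Add(Mul(C, C), -196)) = Add(-9, Add(Pow(C, 2), -196)) = Add(-9, Add(-196, Pow(C, 2))) = Add(-205, Pow(C, 2)))
J = Rational(1020318, 385991) (J = Mul(Add(-494838, Add(-205, Pow(-1231, 2))), Pow(Add(-543232, 929223), -1)) = Mul(Add(-494838, Add(-205, 1515361)), Pow(385991, -1)) = Mul(Add(-494838, 1515156), Rational(1, 385991)) = Mul(1020318, Rational(1, 385991)) = Rational(1020318, 385991) ≈ 2.6434)
Function('X')(A) = Mul(Rational(1, 4), Pow(A, -1), Add(-1097, A)) (Function('X')(A) = Mul(Rational(1, 2), Mul(Add(A, -1097), Pow(Add(A, A), -1))) = Mul(Rational(1, 2), Mul(Add(-1097, A), Pow(Mul(2, A), -1))) = Mul(Rational(1, 2), Mul(Add(-1097, A), Mul(Rational(1, 2), Pow(A, -1)))) = Mul(Rational(1, 2), Mul(Rational(1, 2), Pow(A, -1), Add(-1097, A))) = Mul(Rational(1, 4), Pow(A, -1), Add(-1097, A)))
Add(Function('X')(Function('F')(2)), Mul(-1, J)) = Add(Mul(Rational(1, 4), Pow(-1, -1), Add(-1097, -1)), Mul(-1, Rational(1020318, 385991))) = Add(Mul(Rational(1, 4), -1, -1098), Rational(-1020318, 385991)) = Add(Rational(549, 2), Rational(-1020318, 385991)) = Rational(209868423, 771982)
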